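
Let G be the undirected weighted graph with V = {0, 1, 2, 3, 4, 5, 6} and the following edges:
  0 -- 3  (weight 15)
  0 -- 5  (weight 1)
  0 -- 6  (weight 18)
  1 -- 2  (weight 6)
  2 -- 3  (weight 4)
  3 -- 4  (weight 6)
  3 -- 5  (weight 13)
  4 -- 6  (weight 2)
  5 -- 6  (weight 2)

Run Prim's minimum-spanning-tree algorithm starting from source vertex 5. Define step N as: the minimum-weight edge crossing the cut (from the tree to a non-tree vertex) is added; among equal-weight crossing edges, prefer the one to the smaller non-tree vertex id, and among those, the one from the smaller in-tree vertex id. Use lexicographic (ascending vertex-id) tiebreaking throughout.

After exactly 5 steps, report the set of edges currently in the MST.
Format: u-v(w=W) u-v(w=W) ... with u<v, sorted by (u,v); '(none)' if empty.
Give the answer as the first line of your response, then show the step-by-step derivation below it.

0-5(w=1) 2-3(w=4) 3-4(w=6) 4-6(w=2) 5-6(w=2)

step 1: add edge 0-5 (w=1); MST = {0-5(w=1)}
step 2: add edge 5-6 (w=2); MST = {0-5(w=1) 5-6(w=2)}
step 3: add edge 4-6 (w=2); MST = {0-5(w=1) 4-6(w=2) 5-6(w=2)}
step 4: add edge 3-4 (w=6); MST = {0-5(w=1) 3-4(w=6) 4-6(w=2) 5-6(w=2)}
step 5: add edge 2-3 (w=4); MST = {0-5(w=1) 2-3(w=4) 3-4(w=6) 4-6(w=2) 5-6(w=2)}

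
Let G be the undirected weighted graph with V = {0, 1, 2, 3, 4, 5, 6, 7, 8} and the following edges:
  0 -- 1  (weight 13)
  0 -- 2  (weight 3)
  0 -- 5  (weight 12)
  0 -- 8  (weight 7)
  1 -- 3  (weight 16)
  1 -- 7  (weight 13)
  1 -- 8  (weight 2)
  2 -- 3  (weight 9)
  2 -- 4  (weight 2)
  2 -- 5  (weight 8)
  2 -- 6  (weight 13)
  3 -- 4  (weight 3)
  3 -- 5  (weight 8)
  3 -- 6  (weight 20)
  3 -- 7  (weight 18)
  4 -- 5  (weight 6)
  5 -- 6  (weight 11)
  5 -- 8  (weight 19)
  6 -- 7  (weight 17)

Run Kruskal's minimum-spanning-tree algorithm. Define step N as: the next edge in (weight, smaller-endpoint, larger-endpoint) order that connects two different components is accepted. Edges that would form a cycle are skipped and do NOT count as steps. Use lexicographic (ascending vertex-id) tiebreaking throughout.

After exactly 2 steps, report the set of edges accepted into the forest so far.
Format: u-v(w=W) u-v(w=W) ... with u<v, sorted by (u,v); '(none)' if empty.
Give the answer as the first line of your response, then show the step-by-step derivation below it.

1-8(w=2) 2-4(w=2)

step 1: add edge 1-8 (w=2); MST = {1-8(w=2)}
step 2: add edge 2-4 (w=2); MST = {1-8(w=2) 2-4(w=2)}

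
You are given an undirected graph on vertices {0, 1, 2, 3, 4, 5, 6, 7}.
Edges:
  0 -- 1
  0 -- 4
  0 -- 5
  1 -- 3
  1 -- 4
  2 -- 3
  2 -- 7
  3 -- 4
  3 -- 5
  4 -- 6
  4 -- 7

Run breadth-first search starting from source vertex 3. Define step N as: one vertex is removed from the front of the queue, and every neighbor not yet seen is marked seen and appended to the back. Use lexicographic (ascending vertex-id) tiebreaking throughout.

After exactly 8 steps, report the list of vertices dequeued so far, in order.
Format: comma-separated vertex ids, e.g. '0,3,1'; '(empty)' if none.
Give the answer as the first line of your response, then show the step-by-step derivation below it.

3,1,2,4,5,0,7,6

step 1: dequeue 3; queue=[1,2,4,5]; order=3
step 2: dequeue 1; queue=[2,4,5,0]; order=3,1
step 3: dequeue 2; queue=[4,5,0,7]; order=3,1,2
step 4: dequeue 4; queue=[5,0,7,6]; order=3,1,2,4
step 5: dequeue 5; queue=[0,7,6]; order=3,1,2,4,5
step 6: dequeue 0; queue=[7,6]; order=3,1,2,4,5,0
step 7: dequeue 7; queue=[6]; order=3,1,2,4,5,0,7
step 8: dequeue 6; queue=[(empty)]; order=3,1,2,4,5,0,7,6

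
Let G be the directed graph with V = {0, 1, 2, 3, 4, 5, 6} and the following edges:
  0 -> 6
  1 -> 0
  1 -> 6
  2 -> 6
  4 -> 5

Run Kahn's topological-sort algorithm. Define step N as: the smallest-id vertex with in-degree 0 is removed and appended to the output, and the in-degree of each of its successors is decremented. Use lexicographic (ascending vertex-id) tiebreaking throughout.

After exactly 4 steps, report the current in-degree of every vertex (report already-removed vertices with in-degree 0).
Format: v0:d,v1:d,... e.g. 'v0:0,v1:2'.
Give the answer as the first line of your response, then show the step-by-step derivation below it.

v0:0,v1:0,v2:0,v3:0,v4:0,v5:1,v6:0

step 1: output 1; order=[1]; indeg=(0,0,0,0,0,1,2)
step 2: output 0; order=[1,0]; indeg=(0,0,0,0,0,1,1)
step 3: output 2; order=[1,0,2]; indeg=(0,0,0,0,0,1,0)
step 4: output 3; order=[1,0,2,3]; indeg=(0,0,0,0,0,1,0)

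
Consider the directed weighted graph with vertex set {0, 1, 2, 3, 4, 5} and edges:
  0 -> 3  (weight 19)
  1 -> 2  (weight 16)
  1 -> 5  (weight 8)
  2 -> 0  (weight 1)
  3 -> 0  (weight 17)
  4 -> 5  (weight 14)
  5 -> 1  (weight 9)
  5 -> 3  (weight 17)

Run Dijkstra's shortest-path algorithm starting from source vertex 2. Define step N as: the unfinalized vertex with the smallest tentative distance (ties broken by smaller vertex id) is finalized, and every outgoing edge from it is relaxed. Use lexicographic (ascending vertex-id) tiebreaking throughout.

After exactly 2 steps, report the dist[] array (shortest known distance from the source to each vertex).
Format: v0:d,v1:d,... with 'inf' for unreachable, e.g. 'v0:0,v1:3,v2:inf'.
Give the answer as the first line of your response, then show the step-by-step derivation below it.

v0:1,v1:inf,v2:0,v3:20,v4:inf,v5:inf

step 1: dist = v0:1,v1:inf,v2:0,v3:inf,v4:inf,v5:inf
step 2: dist = v0:1,v1:inf,v2:0,v3:20,v4:inf,v5:inf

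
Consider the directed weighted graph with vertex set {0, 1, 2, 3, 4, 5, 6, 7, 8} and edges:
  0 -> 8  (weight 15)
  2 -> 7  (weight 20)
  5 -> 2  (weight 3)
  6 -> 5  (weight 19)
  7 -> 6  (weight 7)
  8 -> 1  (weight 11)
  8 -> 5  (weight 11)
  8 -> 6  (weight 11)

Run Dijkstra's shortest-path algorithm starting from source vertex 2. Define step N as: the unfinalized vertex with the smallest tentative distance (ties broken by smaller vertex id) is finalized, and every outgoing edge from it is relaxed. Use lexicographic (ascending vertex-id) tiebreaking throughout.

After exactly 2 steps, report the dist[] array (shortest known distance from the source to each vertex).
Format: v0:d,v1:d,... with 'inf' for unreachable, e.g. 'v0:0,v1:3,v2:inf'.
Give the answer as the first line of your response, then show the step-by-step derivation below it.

v0:inf,v1:inf,v2:0,v3:inf,v4:inf,v5:inf,v6:27,v7:20,v8:inf

step 1: dist = v0:inf,v1:inf,v2:0,v3:inf,v4:inf,v5:inf,v6:inf,v7:20,v8:inf
step 2: dist = v0:inf,v1:inf,v2:0,v3:inf,v4:inf,v5:inf,v6:27,v7:20,v8:inf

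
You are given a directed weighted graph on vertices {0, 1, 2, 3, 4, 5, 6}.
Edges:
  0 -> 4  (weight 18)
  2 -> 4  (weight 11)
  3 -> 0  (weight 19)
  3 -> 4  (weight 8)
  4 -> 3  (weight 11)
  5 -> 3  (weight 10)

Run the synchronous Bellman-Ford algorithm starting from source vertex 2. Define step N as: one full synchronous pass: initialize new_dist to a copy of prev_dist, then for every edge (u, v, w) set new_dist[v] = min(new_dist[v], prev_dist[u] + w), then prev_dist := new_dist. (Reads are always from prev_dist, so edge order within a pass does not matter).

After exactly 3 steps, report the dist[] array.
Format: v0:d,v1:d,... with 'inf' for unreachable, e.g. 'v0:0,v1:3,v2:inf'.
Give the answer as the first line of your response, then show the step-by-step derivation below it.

v0:41,v1:inf,v2:0,v3:22,v4:11,v5:inf,v6:inf

step 1: dist = v0:inf,v1:inf,v2:0,v3:inf,v4:11,v5:inf,v6:inf
step 2: dist = v0:inf,v1:inf,v2:0,v3:22,v4:11,v5:inf,v6:inf
step 3: dist = v0:41,v1:inf,v2:0,v3:22,v4:11,v5:inf,v6:inf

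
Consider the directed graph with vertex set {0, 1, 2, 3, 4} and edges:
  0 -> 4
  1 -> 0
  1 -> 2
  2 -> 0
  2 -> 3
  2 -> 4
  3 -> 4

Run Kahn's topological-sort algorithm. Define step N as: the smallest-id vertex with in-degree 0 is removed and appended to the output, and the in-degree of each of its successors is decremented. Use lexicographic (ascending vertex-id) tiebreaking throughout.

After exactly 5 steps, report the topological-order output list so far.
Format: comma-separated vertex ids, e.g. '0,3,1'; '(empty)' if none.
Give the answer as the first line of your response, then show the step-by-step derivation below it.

1,2,0,3,4

step 1: output 1; order=[1]; indeg=(1,0,0,1,3)
step 2: output 2; order=[1,2]; indeg=(0,0,0,0,2)
step 3: output 0; order=[1,2,0]; indeg=(0,0,0,0,1)
step 4: output 3; order=[1,2,0,3]; indeg=(0,0,0,0,0)
step 5: output 4; order=[1,2,0,3,4]; indeg=(0,0,0,0,0)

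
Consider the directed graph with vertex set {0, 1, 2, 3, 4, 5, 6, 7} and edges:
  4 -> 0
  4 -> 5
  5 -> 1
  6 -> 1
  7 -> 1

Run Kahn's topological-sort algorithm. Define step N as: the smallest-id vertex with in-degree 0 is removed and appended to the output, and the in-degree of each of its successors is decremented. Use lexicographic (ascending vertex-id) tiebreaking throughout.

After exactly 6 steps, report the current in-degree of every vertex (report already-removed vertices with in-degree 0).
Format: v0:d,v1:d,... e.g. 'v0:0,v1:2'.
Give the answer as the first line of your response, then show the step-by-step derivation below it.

v0:0,v1:1,v2:0,v3:0,v4:0,v5:0,v6:0,v7:0

step 1: output 2; order=[2]; indeg=(1,3,0,0,0,1,0,0)
step 2: output 3; order=[2,3]; indeg=(1,3,0,0,0,1,0,0)
step 3: output 4; order=[2,3,4]; indeg=(0,3,0,0,0,0,0,0)
step 4: output 0; order=[2,3,4,0]; indeg=(0,3,0,0,0,0,0,0)
step 5: output 5; order=[2,3,4,0,5]; indeg=(0,2,0,0,0,0,0,0)
step 6: output 6; order=[2,3,4,0,5,6]; indeg=(0,1,0,0,0,0,0,0)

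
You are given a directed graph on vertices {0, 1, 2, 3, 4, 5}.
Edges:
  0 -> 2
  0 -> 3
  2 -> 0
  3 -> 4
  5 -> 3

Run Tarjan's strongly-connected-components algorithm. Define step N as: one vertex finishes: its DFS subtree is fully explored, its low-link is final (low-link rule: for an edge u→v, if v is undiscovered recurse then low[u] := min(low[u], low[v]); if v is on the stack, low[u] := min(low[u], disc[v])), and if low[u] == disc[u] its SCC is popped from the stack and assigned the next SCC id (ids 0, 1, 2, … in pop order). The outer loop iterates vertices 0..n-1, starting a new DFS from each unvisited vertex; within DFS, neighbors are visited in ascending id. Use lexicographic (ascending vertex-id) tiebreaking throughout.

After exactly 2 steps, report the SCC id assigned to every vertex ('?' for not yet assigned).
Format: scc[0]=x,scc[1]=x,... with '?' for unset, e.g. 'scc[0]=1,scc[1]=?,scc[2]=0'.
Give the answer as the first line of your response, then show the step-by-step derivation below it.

scc[0]=?,scc[1]=?,scc[2]=?,scc[3]=?,scc[4]=0,scc[5]=?

step 1: low=(low[0]=0,low[1]=?,low[2]=0,low[3]=?,low[4]=?,low[5]=?); scc=(scc[0]=?,scc[1]=?,scc[2]=?,scc[3]=?,scc[4]=?,scc[5]=?)
step 2: low=(low[0]=0,low[1]=?,low[2]=0,low[3]=2,low[4]=3,low[5]=?); scc=(scc[0]=?,scc[1]=?,scc[2]=?,scc[3]=?,scc[4]=0,scc[5]=?)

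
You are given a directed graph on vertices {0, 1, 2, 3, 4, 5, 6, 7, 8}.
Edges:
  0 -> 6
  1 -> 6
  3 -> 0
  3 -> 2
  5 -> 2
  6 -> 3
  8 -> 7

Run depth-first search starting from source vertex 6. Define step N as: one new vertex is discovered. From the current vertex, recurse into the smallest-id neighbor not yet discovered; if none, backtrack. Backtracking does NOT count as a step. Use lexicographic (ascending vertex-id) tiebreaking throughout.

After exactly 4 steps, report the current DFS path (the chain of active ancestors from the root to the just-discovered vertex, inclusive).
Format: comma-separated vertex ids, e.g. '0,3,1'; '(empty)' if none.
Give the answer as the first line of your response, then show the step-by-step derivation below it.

6,3,2

step 1: discover 6; path=6; order=6
step 2: discover 3; path=6>3; order=6,3
step 3: discover 0; path=6>3>0; order=6,3,0
step 4: discover 2; path=6>3>2; order=6,3,0,2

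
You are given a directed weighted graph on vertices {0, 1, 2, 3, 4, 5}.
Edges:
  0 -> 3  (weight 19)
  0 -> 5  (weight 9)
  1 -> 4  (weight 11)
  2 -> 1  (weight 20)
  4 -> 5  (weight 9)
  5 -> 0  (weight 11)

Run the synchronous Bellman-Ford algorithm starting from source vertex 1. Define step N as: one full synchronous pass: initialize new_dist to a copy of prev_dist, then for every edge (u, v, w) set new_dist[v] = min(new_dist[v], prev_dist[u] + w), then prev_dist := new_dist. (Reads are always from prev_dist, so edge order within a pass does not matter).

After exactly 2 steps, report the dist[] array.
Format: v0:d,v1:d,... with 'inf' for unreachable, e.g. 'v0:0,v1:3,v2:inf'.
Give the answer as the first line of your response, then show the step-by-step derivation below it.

v0:inf,v1:0,v2:inf,v3:inf,v4:11,v5:20

step 1: dist = v0:inf,v1:0,v2:inf,v3:inf,v4:11,v5:inf
step 2: dist = v0:inf,v1:0,v2:inf,v3:inf,v4:11,v5:20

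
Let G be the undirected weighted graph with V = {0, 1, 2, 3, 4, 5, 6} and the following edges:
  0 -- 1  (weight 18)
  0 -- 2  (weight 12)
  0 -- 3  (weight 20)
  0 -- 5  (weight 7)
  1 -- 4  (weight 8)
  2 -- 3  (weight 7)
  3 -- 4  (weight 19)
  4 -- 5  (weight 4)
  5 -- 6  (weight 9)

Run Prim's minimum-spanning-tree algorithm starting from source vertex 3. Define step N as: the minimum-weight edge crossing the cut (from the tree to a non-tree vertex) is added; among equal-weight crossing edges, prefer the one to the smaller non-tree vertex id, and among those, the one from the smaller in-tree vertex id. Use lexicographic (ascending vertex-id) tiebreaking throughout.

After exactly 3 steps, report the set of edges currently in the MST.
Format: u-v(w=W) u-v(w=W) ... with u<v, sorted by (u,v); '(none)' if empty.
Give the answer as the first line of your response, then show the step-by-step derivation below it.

0-2(w=12) 0-5(w=7) 2-3(w=7)

step 1: add edge 2-3 (w=7); MST = {2-3(w=7)}
step 2: add edge 0-2 (w=12); MST = {0-2(w=12) 2-3(w=7)}
step 3: add edge 0-5 (w=7); MST = {0-2(w=12) 0-5(w=7) 2-3(w=7)}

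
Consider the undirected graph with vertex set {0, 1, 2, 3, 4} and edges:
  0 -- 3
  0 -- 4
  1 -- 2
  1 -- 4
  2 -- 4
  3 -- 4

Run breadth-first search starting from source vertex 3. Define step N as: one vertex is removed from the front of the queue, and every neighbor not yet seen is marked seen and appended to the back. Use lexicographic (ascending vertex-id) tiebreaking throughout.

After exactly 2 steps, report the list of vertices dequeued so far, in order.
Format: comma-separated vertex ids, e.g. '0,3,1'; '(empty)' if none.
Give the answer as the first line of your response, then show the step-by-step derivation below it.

3,0

step 1: dequeue 3; queue=[0,4]; order=3
step 2: dequeue 0; queue=[4]; order=3,0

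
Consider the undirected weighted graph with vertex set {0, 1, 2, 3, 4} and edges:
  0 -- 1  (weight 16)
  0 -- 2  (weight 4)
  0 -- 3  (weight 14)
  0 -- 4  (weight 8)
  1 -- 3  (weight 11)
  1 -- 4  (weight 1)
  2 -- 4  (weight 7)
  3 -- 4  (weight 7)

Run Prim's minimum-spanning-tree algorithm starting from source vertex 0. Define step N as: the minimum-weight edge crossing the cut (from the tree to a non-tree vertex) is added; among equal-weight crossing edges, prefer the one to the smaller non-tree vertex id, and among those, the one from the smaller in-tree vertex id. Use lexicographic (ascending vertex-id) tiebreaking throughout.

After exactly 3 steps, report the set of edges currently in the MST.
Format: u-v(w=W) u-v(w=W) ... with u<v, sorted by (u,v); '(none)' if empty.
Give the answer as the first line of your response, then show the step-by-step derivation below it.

0-2(w=4) 1-4(w=1) 2-4(w=7)

step 1: add edge 0-2 (w=4); MST = {0-2(w=4)}
step 2: add edge 2-4 (w=7); MST = {0-2(w=4) 2-4(w=7)}
step 3: add edge 1-4 (w=1); MST = {0-2(w=4) 1-4(w=1) 2-4(w=7)}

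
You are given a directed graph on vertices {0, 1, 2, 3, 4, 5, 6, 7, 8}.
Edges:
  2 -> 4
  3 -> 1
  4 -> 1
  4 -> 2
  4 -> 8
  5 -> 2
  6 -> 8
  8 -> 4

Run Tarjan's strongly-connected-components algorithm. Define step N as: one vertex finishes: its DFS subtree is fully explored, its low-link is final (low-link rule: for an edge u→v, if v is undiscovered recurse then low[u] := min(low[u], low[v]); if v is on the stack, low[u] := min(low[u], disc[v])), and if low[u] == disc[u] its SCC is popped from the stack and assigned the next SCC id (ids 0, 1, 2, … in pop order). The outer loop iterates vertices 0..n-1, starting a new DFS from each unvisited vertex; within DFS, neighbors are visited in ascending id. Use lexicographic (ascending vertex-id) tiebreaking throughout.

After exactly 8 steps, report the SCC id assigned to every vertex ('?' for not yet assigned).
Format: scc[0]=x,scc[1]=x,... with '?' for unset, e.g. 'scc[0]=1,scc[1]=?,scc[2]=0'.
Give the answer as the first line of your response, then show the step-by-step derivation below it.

scc[0]=0,scc[1]=1,scc[2]=2,scc[3]=3,scc[4]=2,scc[5]=4,scc[6]=5,scc[7]=?,scc[8]=2

step 1: low=(low[0]=0,low[1]=?,low[2]=?,low[3]=?,low[4]=?,low[5]=?,low[6]=?,low[7]=?,low[8]=?); scc=(scc[0]=0,scc[1]=?,scc[2]=?,scc[3]=?,scc[4]=?,scc[5]=?,scc[6]=?,scc[7]=?,scc[8]=?)
step 2: low=(low[0]=0,low[1]=1,low[2]=?,low[3]=?,low[4]=?,low[5]=?,low[6]=?,low[7]=?,low[8]=?); scc=(scc[0]=0,scc[1]=1,scc[2]=?,scc[3]=?,scc[4]=?,scc[5]=?,scc[6]=?,scc[7]=?,scc[8]=?)
step 3: low=(low[0]=0,low[1]=1,low[2]=2,low[3]=?,low[4]=2,low[5]=?,low[6]=?,low[7]=?,low[8]=3); scc=(scc[0]=0,scc[1]=1,scc[2]=?,scc[3]=?,scc[4]=?,scc[5]=?,scc[6]=?,scc[7]=?,scc[8]=?)
step 4: low=(low[0]=0,low[1]=1,low[2]=2,low[3]=?,low[4]=2,low[5]=?,low[6]=?,low[7]=?,low[8]=3); scc=(scc[0]=0,scc[1]=1,scc[2]=?,scc[3]=?,scc[4]=?,scc[5]=?,scc[6]=?,scc[7]=?,scc[8]=?)
step 5: low=(low[0]=0,low[1]=1,low[2]=2,low[3]=?,low[4]=2,low[5]=?,low[6]=?,low[7]=?,low[8]=3); scc=(scc[0]=0,scc[1]=1,scc[2]=2,scc[3]=?,scc[4]=2,scc[5]=?,scc[6]=?,scc[7]=?,scc[8]=2)
step 6: low=(low[0]=0,low[1]=1,low[2]=2,low[3]=5,low[4]=2,low[5]=?,low[6]=?,low[7]=?,low[8]=3); scc=(scc[0]=0,scc[1]=1,scc[2]=2,scc[3]=3,scc[4]=2,scc[5]=?,scc[6]=?,scc[7]=?,scc[8]=2)
step 7: low=(low[0]=0,low[1]=1,low[2]=2,low[3]=5,low[4]=2,low[5]=6,low[6]=?,low[7]=?,low[8]=3); scc=(scc[0]=0,scc[1]=1,scc[2]=2,scc[3]=3,scc[4]=2,scc[5]=4,scc[6]=?,scc[7]=?,scc[8]=2)
step 8: low=(low[0]=0,low[1]=1,low[2]=2,low[3]=5,low[4]=2,low[5]=6,low[6]=7,low[7]=?,low[8]=3); scc=(scc[0]=0,scc[1]=1,scc[2]=2,scc[3]=3,scc[4]=2,scc[5]=4,scc[6]=5,scc[7]=?,scc[8]=2)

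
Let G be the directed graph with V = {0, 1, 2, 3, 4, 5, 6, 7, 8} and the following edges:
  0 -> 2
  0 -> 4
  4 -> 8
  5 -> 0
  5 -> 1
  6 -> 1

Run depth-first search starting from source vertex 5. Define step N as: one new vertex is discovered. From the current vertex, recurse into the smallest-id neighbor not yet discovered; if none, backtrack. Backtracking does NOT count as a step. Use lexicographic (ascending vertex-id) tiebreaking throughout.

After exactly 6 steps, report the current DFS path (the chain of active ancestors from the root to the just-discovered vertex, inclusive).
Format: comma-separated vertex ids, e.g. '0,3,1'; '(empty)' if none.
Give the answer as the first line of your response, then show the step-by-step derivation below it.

5,1

step 1: discover 5; path=5; order=5
step 2: discover 0; path=5>0; order=5,0
step 3: discover 2; path=5>0>2; order=5,0,2
step 4: discover 4; path=5>0>4; order=5,0,2,4
step 5: discover 8; path=5>0>4>8; order=5,0,2,4,8
step 6: discover 1; path=5>1; order=5,0,2,4,8,1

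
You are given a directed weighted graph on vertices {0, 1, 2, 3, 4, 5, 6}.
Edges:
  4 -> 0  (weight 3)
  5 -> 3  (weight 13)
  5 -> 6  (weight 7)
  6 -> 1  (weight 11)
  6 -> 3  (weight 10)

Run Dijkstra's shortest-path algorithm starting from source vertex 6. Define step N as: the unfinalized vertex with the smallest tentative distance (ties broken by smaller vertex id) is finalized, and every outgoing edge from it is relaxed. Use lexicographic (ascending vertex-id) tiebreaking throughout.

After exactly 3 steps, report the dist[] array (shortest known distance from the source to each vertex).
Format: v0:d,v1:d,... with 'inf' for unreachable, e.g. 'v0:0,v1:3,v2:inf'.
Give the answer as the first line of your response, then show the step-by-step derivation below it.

v0:inf,v1:11,v2:inf,v3:10,v4:inf,v5:inf,v6:0

step 1: dist = v0:inf,v1:11,v2:inf,v3:10,v4:inf,v5:inf,v6:0
step 2: dist = v0:inf,v1:11,v2:inf,v3:10,v4:inf,v5:inf,v6:0
step 3: dist = v0:inf,v1:11,v2:inf,v3:10,v4:inf,v5:inf,v6:0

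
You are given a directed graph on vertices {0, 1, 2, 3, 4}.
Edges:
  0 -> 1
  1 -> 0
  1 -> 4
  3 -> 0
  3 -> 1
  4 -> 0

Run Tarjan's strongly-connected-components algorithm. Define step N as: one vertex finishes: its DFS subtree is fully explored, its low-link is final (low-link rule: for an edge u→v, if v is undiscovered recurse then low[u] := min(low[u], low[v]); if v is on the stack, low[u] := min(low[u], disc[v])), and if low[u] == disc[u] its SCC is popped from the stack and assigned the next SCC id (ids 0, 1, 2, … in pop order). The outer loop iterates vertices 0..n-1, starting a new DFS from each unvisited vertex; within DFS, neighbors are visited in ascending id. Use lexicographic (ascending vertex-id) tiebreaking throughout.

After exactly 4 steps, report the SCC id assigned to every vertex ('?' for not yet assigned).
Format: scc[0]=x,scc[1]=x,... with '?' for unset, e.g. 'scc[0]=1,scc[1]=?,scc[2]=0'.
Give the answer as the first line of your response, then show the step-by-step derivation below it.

scc[0]=0,scc[1]=0,scc[2]=1,scc[3]=?,scc[4]=0

step 1: low=(low[0]=0,low[1]=0,low[2]=?,low[3]=?,low[4]=0); scc=(scc[0]=?,scc[1]=?,scc[2]=?,scc[3]=?,scc[4]=?)
step 2: low=(low[0]=0,low[1]=0,low[2]=?,low[3]=?,low[4]=0); scc=(scc[0]=?,scc[1]=?,scc[2]=?,scc[3]=?,scc[4]=?)
step 3: low=(low[0]=0,low[1]=0,low[2]=?,low[3]=?,low[4]=0); scc=(scc[0]=0,scc[1]=0,scc[2]=?,scc[3]=?,scc[4]=0)
step 4: low=(low[0]=0,low[1]=0,low[2]=3,low[3]=?,low[4]=0); scc=(scc[0]=0,scc[1]=0,scc[2]=1,scc[3]=?,scc[4]=0)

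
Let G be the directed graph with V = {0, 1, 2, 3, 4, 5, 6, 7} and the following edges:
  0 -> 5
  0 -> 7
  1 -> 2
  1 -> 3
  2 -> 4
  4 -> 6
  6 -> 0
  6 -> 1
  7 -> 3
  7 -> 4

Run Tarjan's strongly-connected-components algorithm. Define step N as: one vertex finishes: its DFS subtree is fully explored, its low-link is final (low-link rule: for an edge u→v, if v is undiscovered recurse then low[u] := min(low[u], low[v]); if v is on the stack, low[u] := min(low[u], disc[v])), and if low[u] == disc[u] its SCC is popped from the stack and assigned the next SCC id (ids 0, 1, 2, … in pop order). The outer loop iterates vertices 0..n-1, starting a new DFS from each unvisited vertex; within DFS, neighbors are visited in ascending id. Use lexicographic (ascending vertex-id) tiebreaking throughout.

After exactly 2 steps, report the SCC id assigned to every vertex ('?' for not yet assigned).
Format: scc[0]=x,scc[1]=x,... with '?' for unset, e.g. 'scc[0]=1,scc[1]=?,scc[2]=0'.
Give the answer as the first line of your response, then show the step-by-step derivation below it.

scc[0]=?,scc[1]=?,scc[2]=?,scc[3]=1,scc[4]=?,scc[5]=0,scc[6]=?,scc[7]=?

step 1: low=(low[0]=0,low[1]=?,low[2]=?,low[3]=?,low[4]=?,low[5]=1,low[6]=?,low[7]=?); scc=(scc[0]=?,scc[1]=?,scc[2]=?,scc[3]=?,scc[4]=?,scc[5]=0,scc[6]=?,scc[7]=?)
step 2: low=(low[0]=0,low[1]=?,low[2]=?,low[3]=3,low[4]=?,low[5]=1,low[6]=?,low[7]=2); scc=(scc[0]=?,scc[1]=?,scc[2]=?,scc[3]=1,scc[4]=?,scc[5]=0,scc[6]=?,scc[7]=?)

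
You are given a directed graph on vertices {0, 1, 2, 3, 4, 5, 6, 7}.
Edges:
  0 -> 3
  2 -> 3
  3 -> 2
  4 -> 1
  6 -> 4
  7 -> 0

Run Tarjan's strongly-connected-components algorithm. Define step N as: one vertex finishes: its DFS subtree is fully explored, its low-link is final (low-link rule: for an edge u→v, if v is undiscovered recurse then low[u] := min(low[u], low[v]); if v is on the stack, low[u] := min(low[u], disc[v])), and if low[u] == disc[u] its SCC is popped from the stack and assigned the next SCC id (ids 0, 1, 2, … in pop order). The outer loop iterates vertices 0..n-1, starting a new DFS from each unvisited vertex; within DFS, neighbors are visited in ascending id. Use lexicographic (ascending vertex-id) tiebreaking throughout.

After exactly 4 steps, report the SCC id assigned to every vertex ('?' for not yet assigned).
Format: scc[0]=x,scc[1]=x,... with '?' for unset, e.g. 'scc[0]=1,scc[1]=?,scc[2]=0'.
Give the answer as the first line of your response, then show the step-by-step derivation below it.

scc[0]=1,scc[1]=2,scc[2]=0,scc[3]=0,scc[4]=?,scc[5]=?,scc[6]=?,scc[7]=?

step 1: low=(low[0]=0,low[1]=?,low[2]=1,low[3]=1,low[4]=?,low[5]=?,low[6]=?,low[7]=?); scc=(scc[0]=?,scc[1]=?,scc[2]=?,scc[3]=?,scc[4]=?,scc[5]=?,scc[6]=?,scc[7]=?)
step 2: low=(low[0]=0,low[1]=?,low[2]=1,low[3]=1,low[4]=?,low[5]=?,low[6]=?,low[7]=?); scc=(scc[0]=?,scc[1]=?,scc[2]=0,scc[3]=0,scc[4]=?,scc[5]=?,scc[6]=?,scc[7]=?)
step 3: low=(low[0]=0,low[1]=?,low[2]=1,low[3]=1,low[4]=?,low[5]=?,low[6]=?,low[7]=?); scc=(scc[0]=1,scc[1]=?,scc[2]=0,scc[3]=0,scc[4]=?,scc[5]=?,scc[6]=?,scc[7]=?)
step 4: low=(low[0]=0,low[1]=3,low[2]=1,low[3]=1,low[4]=?,low[5]=?,low[6]=?,low[7]=?); scc=(scc[0]=1,scc[1]=2,scc[2]=0,scc[3]=0,scc[4]=?,scc[5]=?,scc[6]=?,scc[7]=?)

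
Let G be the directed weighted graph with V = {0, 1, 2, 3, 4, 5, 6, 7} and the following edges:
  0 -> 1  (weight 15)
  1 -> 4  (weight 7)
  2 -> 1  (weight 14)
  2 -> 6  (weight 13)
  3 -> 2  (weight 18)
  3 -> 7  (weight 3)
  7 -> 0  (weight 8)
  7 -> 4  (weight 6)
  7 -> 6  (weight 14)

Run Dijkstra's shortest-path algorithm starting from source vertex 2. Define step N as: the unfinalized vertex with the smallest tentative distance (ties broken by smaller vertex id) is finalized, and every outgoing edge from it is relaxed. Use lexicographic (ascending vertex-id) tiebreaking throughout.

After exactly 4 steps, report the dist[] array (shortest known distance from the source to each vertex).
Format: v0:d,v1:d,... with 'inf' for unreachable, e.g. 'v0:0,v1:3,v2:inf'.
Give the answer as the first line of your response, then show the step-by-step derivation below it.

v0:inf,v1:14,v2:0,v3:inf,v4:21,v5:inf,v6:13,v7:inf

step 1: dist = v0:inf,v1:14,v2:0,v3:inf,v4:inf,v5:inf,v6:13,v7:inf
step 2: dist = v0:inf,v1:14,v2:0,v3:inf,v4:inf,v5:inf,v6:13,v7:inf
step 3: dist = v0:inf,v1:14,v2:0,v3:inf,v4:21,v5:inf,v6:13,v7:inf
step 4: dist = v0:inf,v1:14,v2:0,v3:inf,v4:21,v5:inf,v6:13,v7:inf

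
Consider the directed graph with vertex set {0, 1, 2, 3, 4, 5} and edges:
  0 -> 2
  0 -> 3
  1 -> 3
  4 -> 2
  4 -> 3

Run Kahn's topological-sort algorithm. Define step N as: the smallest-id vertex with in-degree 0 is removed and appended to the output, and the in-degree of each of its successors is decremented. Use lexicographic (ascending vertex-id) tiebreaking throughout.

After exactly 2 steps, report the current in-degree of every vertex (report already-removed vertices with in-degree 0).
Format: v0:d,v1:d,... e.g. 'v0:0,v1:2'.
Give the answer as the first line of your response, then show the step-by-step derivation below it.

v0:0,v1:0,v2:1,v3:1,v4:0,v5:0

step 1: output 0; order=[0]; indeg=(0,0,1,2,0,0)
step 2: output 1; order=[0,1]; indeg=(0,0,1,1,0,0)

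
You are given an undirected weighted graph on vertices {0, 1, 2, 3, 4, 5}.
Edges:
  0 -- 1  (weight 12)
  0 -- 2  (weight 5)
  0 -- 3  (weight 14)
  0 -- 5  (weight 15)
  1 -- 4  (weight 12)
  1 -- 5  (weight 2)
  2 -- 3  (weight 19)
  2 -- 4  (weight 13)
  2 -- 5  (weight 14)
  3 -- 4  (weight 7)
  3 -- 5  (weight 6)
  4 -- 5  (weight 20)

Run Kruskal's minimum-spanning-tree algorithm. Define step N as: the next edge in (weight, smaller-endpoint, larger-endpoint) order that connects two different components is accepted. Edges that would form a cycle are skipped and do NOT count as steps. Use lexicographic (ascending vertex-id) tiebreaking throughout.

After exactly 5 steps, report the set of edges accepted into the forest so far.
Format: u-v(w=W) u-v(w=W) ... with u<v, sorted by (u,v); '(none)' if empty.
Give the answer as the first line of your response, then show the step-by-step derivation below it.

0-1(w=12) 0-2(w=5) 1-5(w=2) 3-4(w=7) 3-5(w=6)

step 1: add edge 1-5 (w=2); MST = {1-5(w=2)}
step 2: add edge 0-2 (w=5); MST = {0-2(w=5) 1-5(w=2)}
step 3: add edge 3-5 (w=6); MST = {0-2(w=5) 1-5(w=2) 3-5(w=6)}
step 4: add edge 3-4 (w=7); MST = {0-2(w=5) 1-5(w=2) 3-4(w=7) 3-5(w=6)}
step 5: add edge 0-1 (w=12); MST = {0-1(w=12) 0-2(w=5) 1-5(w=2) 3-4(w=7) 3-5(w=6)}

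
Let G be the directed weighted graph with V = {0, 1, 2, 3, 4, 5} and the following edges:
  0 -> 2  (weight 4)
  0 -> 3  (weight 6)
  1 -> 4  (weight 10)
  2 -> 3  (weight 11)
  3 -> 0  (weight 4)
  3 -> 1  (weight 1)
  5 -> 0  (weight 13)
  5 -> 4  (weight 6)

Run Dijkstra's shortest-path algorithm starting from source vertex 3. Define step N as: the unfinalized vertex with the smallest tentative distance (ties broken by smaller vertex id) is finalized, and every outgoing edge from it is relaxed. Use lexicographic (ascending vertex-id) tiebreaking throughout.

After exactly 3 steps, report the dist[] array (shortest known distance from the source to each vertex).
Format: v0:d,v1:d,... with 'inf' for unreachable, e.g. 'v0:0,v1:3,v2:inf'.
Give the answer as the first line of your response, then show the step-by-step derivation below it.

v0:4,v1:1,v2:8,v3:0,v4:11,v5:inf

step 1: dist = v0:4,v1:1,v2:inf,v3:0,v4:inf,v5:inf
step 2: dist = v0:4,v1:1,v2:inf,v3:0,v4:11,v5:inf
step 3: dist = v0:4,v1:1,v2:8,v3:0,v4:11,v5:inf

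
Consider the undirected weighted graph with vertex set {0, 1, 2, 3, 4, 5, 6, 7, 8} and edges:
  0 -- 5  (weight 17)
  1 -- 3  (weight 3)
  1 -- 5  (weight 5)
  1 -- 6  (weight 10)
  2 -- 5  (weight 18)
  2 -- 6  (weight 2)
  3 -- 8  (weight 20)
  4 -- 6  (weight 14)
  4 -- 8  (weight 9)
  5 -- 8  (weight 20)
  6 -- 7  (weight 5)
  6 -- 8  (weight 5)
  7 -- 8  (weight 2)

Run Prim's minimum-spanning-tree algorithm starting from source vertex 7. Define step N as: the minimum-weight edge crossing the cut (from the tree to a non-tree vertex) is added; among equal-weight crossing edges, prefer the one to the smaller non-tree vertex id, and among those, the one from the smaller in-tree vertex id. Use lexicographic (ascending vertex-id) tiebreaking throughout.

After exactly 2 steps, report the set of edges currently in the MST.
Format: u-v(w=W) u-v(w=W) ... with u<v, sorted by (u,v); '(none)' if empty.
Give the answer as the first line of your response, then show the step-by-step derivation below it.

6-7(w=5) 7-8(w=2)

step 1: add edge 7-8 (w=2); MST = {7-8(w=2)}
step 2: add edge 6-7 (w=5); MST = {6-7(w=5) 7-8(w=2)}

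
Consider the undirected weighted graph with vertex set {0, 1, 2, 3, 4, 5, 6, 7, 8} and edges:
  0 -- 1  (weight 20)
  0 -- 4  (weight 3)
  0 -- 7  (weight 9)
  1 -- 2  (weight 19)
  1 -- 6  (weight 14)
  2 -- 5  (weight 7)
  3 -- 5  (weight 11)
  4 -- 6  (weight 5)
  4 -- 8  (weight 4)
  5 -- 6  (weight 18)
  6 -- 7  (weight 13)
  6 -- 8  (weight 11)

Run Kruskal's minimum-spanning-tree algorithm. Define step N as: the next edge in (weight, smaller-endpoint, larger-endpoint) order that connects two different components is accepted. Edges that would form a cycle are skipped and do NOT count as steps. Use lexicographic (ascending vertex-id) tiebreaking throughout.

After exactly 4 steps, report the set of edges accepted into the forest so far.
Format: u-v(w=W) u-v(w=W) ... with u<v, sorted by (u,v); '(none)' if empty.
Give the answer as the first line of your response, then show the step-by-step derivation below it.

0-4(w=3) 2-5(w=7) 4-6(w=5) 4-8(w=4)

step 1: add edge 0-4 (w=3); MST = {0-4(w=3)}
step 2: add edge 4-8 (w=4); MST = {0-4(w=3) 4-8(w=4)}
step 3: add edge 4-6 (w=5); MST = {0-4(w=3) 4-6(w=5) 4-8(w=4)}
step 4: add edge 2-5 (w=7); MST = {0-4(w=3) 2-5(w=7) 4-6(w=5) 4-8(w=4)}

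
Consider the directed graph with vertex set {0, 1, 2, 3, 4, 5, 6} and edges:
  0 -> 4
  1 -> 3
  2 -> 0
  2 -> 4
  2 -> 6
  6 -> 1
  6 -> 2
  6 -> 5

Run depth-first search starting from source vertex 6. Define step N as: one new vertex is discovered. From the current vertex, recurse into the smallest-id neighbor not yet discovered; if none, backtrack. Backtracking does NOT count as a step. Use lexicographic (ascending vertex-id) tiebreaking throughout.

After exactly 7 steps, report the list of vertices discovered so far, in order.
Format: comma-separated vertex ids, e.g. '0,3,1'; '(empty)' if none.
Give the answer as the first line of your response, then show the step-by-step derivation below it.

6,1,3,2,0,4,5

step 1: discover 6; path=6; order=6
step 2: discover 1; path=6>1; order=6,1
step 3: discover 3; path=6>1>3; order=6,1,3
step 4: discover 2; path=6>2; order=6,1,3,2
step 5: discover 0; path=6>2>0; order=6,1,3,2,0
step 6: discover 4; path=6>2>0>4; order=6,1,3,2,0,4
step 7: discover 5; path=6>5; order=6,1,3,2,0,4,5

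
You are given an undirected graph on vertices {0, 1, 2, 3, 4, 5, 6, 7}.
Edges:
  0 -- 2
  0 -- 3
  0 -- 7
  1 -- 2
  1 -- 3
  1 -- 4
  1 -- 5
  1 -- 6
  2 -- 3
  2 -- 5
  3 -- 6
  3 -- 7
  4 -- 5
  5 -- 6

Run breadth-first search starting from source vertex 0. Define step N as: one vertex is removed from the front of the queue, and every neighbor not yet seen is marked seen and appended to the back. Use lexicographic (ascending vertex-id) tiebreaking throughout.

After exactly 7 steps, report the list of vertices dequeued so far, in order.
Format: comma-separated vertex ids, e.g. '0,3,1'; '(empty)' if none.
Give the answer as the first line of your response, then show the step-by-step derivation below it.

0,2,3,7,1,5,6

step 1: dequeue 0; queue=[2,3,7]; order=0
step 2: dequeue 2; queue=[3,7,1,5]; order=0,2
step 3: dequeue 3; queue=[7,1,5,6]; order=0,2,3
step 4: dequeue 7; queue=[1,5,6]; order=0,2,3,7
step 5: dequeue 1; queue=[5,6,4]; order=0,2,3,7,1
step 6: dequeue 5; queue=[6,4]; order=0,2,3,7,1,5
step 7: dequeue 6; queue=[4]; order=0,2,3,7,1,5,6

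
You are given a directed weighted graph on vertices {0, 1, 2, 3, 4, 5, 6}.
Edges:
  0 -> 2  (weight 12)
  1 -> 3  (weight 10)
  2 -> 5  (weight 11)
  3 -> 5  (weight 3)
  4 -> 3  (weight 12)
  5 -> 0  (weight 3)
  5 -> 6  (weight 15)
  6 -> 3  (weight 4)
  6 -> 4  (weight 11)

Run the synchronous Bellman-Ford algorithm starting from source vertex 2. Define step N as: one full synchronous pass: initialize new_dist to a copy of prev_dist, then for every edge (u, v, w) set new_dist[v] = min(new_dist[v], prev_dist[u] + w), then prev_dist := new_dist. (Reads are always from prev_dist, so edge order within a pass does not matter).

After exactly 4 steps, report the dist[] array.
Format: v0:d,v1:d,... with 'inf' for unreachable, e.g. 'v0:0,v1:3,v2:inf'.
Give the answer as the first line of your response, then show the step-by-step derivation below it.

v0:14,v1:inf,v2:0,v3:30,v4:37,v5:11,v6:26

step 1: dist = v0:inf,v1:inf,v2:0,v3:inf,v4:inf,v5:11,v6:inf
step 2: dist = v0:14,v1:inf,v2:0,v3:inf,v4:inf,v5:11,v6:26
step 3: dist = v0:14,v1:inf,v2:0,v3:30,v4:37,v5:11,v6:26
step 4: dist = v0:14,v1:inf,v2:0,v3:30,v4:37,v5:11,v6:26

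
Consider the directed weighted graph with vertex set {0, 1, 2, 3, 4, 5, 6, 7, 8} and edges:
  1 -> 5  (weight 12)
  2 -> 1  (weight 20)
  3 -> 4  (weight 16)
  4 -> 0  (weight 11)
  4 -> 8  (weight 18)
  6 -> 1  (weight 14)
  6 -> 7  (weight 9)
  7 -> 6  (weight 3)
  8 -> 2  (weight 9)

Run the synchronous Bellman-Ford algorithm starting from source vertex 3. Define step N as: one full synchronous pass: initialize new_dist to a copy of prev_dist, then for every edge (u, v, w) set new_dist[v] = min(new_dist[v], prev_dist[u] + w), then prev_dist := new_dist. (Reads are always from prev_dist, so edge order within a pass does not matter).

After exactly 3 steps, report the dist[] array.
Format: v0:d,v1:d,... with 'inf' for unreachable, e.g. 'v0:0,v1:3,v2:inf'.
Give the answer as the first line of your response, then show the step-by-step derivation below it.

v0:27,v1:inf,v2:43,v3:0,v4:16,v5:inf,v6:inf,v7:inf,v8:34

step 1: dist = v0:inf,v1:inf,v2:inf,v3:0,v4:16,v5:inf,v6:inf,v7:inf,v8:inf
step 2: dist = v0:27,v1:inf,v2:inf,v3:0,v4:16,v5:inf,v6:inf,v7:inf,v8:34
step 3: dist = v0:27,v1:inf,v2:43,v3:0,v4:16,v5:inf,v6:inf,v7:inf,v8:34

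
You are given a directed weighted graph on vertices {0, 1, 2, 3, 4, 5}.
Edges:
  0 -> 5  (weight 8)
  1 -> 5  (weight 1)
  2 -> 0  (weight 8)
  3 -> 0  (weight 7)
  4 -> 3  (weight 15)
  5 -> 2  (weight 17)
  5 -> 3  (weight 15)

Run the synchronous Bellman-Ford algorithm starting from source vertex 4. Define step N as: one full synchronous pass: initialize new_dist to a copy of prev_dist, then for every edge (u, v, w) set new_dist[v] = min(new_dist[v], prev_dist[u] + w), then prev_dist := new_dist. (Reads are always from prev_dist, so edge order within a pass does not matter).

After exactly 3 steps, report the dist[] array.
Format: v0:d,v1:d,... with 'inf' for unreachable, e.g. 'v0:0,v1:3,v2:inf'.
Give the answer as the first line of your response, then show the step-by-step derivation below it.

v0:22,v1:inf,v2:inf,v3:15,v4:0,v5:30

step 1: dist = v0:inf,v1:inf,v2:inf,v3:15,v4:0,v5:inf
step 2: dist = v0:22,v1:inf,v2:inf,v3:15,v4:0,v5:inf
step 3: dist = v0:22,v1:inf,v2:inf,v3:15,v4:0,v5:30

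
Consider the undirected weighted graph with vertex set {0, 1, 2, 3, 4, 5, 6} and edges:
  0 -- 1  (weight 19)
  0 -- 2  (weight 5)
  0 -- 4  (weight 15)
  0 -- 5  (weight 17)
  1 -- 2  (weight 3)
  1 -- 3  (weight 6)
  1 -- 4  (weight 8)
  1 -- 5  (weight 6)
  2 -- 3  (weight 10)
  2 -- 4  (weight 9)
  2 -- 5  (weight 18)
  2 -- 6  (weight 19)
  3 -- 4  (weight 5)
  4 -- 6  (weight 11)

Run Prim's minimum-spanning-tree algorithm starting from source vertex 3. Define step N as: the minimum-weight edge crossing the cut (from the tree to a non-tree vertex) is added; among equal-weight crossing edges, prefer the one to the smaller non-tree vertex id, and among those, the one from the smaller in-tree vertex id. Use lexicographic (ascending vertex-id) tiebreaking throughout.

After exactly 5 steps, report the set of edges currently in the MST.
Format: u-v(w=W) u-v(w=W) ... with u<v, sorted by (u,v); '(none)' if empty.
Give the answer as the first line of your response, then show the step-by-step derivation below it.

0-2(w=5) 1-2(w=3) 1-3(w=6) 1-5(w=6) 3-4(w=5)

step 1: add edge 3-4 (w=5); MST = {3-4(w=5)}
step 2: add edge 1-3 (w=6); MST = {1-3(w=6) 3-4(w=5)}
step 3: add edge 1-2 (w=3); MST = {1-2(w=3) 1-3(w=6) 3-4(w=5)}
step 4: add edge 0-2 (w=5); MST = {0-2(w=5) 1-2(w=3) 1-3(w=6) 3-4(w=5)}
step 5: add edge 1-5 (w=6); MST = {0-2(w=5) 1-2(w=3) 1-3(w=6) 1-5(w=6) 3-4(w=5)}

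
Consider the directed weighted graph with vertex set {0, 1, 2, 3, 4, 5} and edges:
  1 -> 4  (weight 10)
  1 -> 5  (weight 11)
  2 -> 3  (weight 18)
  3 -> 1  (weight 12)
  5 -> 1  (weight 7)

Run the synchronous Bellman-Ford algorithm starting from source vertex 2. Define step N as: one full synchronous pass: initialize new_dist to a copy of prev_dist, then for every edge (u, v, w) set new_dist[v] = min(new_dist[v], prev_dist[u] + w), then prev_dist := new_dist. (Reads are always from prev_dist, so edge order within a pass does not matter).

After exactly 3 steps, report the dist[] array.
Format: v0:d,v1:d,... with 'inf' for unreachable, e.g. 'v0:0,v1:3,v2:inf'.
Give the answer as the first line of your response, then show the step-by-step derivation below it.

v0:inf,v1:30,v2:0,v3:18,v4:40,v5:41

step 1: dist = v0:inf,v1:inf,v2:0,v3:18,v4:inf,v5:inf
step 2: dist = v0:inf,v1:30,v2:0,v3:18,v4:inf,v5:inf
step 3: dist = v0:inf,v1:30,v2:0,v3:18,v4:40,v5:41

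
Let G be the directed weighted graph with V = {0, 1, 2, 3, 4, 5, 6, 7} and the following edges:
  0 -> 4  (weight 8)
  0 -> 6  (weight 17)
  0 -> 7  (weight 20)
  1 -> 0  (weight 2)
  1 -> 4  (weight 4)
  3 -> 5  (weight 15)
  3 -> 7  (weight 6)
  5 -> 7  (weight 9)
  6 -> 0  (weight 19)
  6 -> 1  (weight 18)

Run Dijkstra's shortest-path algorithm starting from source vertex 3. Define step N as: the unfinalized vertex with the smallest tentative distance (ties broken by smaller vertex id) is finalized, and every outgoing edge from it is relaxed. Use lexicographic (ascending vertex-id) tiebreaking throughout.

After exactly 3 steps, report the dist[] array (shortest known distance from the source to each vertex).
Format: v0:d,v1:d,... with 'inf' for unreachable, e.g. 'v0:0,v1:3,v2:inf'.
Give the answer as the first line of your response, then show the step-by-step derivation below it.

v0:inf,v1:inf,v2:inf,v3:0,v4:inf,v5:15,v6:inf,v7:6

step 1: dist = v0:inf,v1:inf,v2:inf,v3:0,v4:inf,v5:15,v6:inf,v7:6
step 2: dist = v0:inf,v1:inf,v2:inf,v3:0,v4:inf,v5:15,v6:inf,v7:6
step 3: dist = v0:inf,v1:inf,v2:inf,v3:0,v4:inf,v5:15,v6:inf,v7:6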